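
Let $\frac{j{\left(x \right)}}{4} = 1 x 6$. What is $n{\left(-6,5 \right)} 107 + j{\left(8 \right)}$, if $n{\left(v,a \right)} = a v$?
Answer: $-3018$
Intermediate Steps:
$j{\left(x \right)} = 24 x$ ($j{\left(x \right)} = 4 \cdot 1 x 6 = 4 x 6 = 4 \cdot 6 x = 24 x$)
$n{\left(-6,5 \right)} 107 + j{\left(8 \right)} = 5 \left(-6\right) 107 + 24 \cdot 8 = \left(-30\right) 107 + 192 = -3210 + 192 = -3018$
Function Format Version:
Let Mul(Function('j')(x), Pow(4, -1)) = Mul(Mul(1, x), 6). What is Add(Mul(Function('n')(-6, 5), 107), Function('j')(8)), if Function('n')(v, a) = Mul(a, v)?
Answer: -3018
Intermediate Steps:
Function('j')(x) = Mul(24, x) (Function('j')(x) = Mul(4, Mul(Mul(1, x), 6)) = Mul(4, Mul(x, 6)) = Mul(4, Mul(6, x)) = Mul(24, x))
Add(Mul(Function('n')(-6, 5), 107), Function('j')(8)) = Add(Mul(Mul(5, -6), 107), Mul(24, 8)) = Add(Mul(-30, 107), 192) = Add(-3210, 192) = -3018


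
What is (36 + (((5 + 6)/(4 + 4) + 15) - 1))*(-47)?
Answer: -19317/8 ≈ -2414.6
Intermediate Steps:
(36 + (((5 + 6)/(4 + 4) + 15) - 1))*(-47) = (36 + ((11/8 + 15) - 1))*(-47) = (36 + (131/8 - 1))*(-47) = (36 + 123/8)*(-47) = (411/8)*(-47) = -19317/8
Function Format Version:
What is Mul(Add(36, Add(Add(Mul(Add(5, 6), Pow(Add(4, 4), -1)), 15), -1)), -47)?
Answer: Rational(-19317, 8) ≈ -2414.6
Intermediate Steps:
Mul(Add(36, Add(Add(Mul(Add(5, 6), Pow(Add(4, 4), -1)), 15), -1)), -47) = Mul(Add(36, Add(Add(Mul(11, Pow(8, -1)), 15), -1)), -47) = Mul(Add(36, Add(Add(Mul(11, Rational(1, 8)), 15), -1)), -47) = Mul(Add(36, Add(Add(Rational(11, 8), 15), -1)), -47) = Mul(Add(36, Add(Rational(131, 8), -1)), -47) = Mul(Add(36, Rational(123, 8)), -47) = Mul(Rational(411, 8), -47) = Rational(-19317, 8)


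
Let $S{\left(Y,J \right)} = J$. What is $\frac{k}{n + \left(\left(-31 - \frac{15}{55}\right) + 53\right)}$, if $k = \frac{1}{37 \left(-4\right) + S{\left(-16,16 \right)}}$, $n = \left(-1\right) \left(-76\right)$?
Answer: $- \frac{1}{12900} \approx -7.7519 \cdot 10^{-5}$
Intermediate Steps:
$n = 76$
$k = - \frac{1}{132}$ ($k = \frac{1}{37 \left(-4\right) + 16} = \frac{1}{-148 + 16} = \frac{1}{-132} = - \frac{1}{132} \approx -0.0075758$)
$\frac{k}{n + \left(\left(-31 - \frac{15}{55}\right) + 53\right)} = \frac{1}{76 + \left(\left(-31 - \frac{15}{55}\right) + 53\right)} \left(- \frac{1}{132}\right) = \frac{1}{76 + \left(\left(-31 - \frac{3}{11}\right) + 53\right)} \left(- \frac{1}{132}\right) = \frac{1}{76 + \left(- \frac{344}{11} + 53\right)} \left(- \frac{1}{132}\right) = \frac{1}{76 + \frac{239}{11}} \left(- \frac{1}{132}\right) = \frac{1}{\frac{1075}{11}} \left(- \frac{1}{132}\right) = \frac{11}{1075} \left(- \frac{1}{132}\right) = - \frac{1}{12900}$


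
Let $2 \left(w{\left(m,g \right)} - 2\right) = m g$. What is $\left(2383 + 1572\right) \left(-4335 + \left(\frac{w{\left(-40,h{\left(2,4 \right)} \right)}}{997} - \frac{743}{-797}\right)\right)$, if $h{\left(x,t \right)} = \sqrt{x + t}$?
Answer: $- \frac{13620575655750}{794609} - \frac{79100 \sqrt{6}}{997} \approx -1.7141 \cdot 10^{7}$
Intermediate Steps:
$h{\left(x,t \right)} = \sqrt{t + x}$
$w{\left(m,g \right)} = 2 + \frac{g m}{2}$ ($w{\left(m,g \right)} = 2 + \frac{m g}{2} = 2 + \frac{g m}{2}$)
$\left(2383 + 1572\right) \left(-4335 + \left(\frac{w{\left(-40,h{\left(2,4 \right)} \right)}}{997} - \frac{743}{-797}\right)\right) = \left(2383 + 1572\right) \left(-4335 + \left(\frac{2 + \frac{1}{2} \sqrt{4 + 2} \left(-40\right)}{997} - \frac{743}{-797}\right)\right) = 3955 \left(-4335 + \left(\left(2 + \frac{1}{2} \sqrt{6} \left(-40\right)\right) \frac{1}{997} - - \frac{743}{797}\right)\right) = 3955 \left(-4335 + \left(\left(2 - 20 \sqrt{6}\right) \frac{1}{997} + \frac{743}{797}\right)\right) = 3955 \left(-4335 + \left(\left(\frac{2}{997} - \frac{20 \sqrt{6}}{997}\right) + \frac{743}{797}\right)\right) = 3955 \left(-4335 + \left(\frac{742365}{794609} - \frac{20 \sqrt{6}}{997}\right)\right) = 3955 \left(- \frac{3443887650}{794609} - \frac{20 \sqrt{6}}{997}\right) = - \frac{13620575655750}{794609} - \frac{79100 \sqrt{6}}{997}$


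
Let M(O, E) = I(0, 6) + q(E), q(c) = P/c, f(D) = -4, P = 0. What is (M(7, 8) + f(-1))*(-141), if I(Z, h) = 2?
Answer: 282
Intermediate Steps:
q(c) = 0 (q(c) = 0/c = 0)
M(O, E) = 2 (M(O, E) = 2 + 0 = 2)
(M(7, 8) + f(-1))*(-141) = (2 - 4)*(-141) = -2*(-141) = 282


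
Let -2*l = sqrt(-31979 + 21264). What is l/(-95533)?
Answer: I*sqrt(10715)/191066 ≈ 0.00054177*I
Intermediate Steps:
l = -I*sqrt(10715)/2 (l = -sqrt(-31979 + 21264)/2 = -I*sqrt(10715)/2 ≈ -51.757*I)
l/(-95533) = -I*sqrt(10715)/2/(-95533) = -I*sqrt(10715)/2*(-1/95533) = I*sqrt(10715)/191066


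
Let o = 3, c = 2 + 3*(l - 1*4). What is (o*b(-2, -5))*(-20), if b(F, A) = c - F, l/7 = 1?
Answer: -780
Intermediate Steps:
l = 7 (l = 7*1 = 7)
c = 11 (c = 2 + 3*(7 - 1*4) = 2 + 3*(7 - 4) = 2 + 3*3 = 2 + 9 = 11)
b(F, A) = 11 - F
(o*b(-2, -5))*(-20) = (3*(11 - 1*(-2)))*(-20) = (3*(11 + 2))*(-20) = (3*13)*(-20) = 39*(-20) = -780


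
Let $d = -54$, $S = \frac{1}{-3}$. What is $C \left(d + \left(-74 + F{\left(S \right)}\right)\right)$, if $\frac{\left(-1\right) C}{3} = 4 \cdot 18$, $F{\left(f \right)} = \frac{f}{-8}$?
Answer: $27639$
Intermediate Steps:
$S = - \frac{1}{3} \approx -0.33333$
$F{\left(f \right)} = - \frac{f}{8}$ ($F{\left(f \right)} = f \left(- \frac{1}{8}\right) = - \frac{f}{8}$)
$C = -216$ ($C = - 3 \cdot 4 \cdot 18 = \left(-3\right) 72 = -216$)
$C \left(d + \left(-74 + F{\left(S \right)}\right)\right) = - 216 \left(-54 - \frac{1775}{24}\right) = \left(-216\right) \left(- \frac{3071}{24}\right) = 27639$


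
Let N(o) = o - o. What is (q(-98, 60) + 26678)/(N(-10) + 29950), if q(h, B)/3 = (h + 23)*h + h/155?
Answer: 3776273/2321125 ≈ 1.6269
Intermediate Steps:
N(o) = 0
q(h, B) = 3*h/155 + 3*h*(23 + h) (q(h, B) = 3*((h + 23)*h + h/155) = 3*((23 + h)*h + h*(1/155)) = 3*(h*(23 + h) + h/155) = 3*(h/155 + h*(23 + h)) = 3*h/155 + 3*h*(23 + h))
(q(-98, 60) + 26678)/(N(-10) + 29950) = ((3/155)*(-98)*(3566 + 155*(-98)) + 26678)/(0 + 29950) = ((3/155)*(-98)*(3566 - 15190) + 26678)/29950 = ((3/155)*(-98)*(-11624) + 26678)*(1/29950) = (3417456/155 + 26678)*(1/29950) = (7552546/155)*(1/29950) = 3776273/2321125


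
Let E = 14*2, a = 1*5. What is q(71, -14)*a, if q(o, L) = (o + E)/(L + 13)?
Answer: -495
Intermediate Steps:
a = 5
E = 28
q(o, L) = (28 + o)/(13 + L) (q(o, L) = (o + 28)/(L + 13) = (28 + o)/(13 + L))
q(71, -14)*a = ((28 + 71)/(13 - 14))*5 = (99/(-1))*5 = -1*99*5 = -99*5 = -495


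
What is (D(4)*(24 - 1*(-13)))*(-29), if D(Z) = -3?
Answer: 3219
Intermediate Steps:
(D(4)*(24 - 1*(-13)))*(-29) = -3*(24 - 1*(-13))*(-29) = -3*(24 + 13)*(-29) = -3*37*(-29) = -111*(-29) = 3219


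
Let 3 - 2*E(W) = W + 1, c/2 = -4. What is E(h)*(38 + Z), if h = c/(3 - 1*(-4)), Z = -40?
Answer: -22/7 ≈ -3.1429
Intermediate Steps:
c = -8 (c = 2*(-4) = -8)
h = -8/7 (h = -8/(3 - 1*(-4)) = -8/(3 + 4) = -8/7 ≈ -1.1429)
E(W) = 1 - W/2 (E(W) = 3/2 - (W + 1)/2 = 3/2 - (1 + W)/2 = 3/2 + (-½ - W/2) = 1 - W/2)
E(h)*(38 + Z) = (1 - ½*(-8/7))*(38 - 40) = (1 + 4/7)*(-2) = (11/7)*(-2) = -22/7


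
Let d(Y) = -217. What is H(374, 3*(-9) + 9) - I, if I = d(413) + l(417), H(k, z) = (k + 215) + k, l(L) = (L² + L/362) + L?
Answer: -62672029/362 ≈ -1.7313e+5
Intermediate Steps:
l(L) = L² + 363*L/362 (l(L) = (L² + L/362) + L = L² + 363*L/362)
H(k, z) = 215 + 2*k (H(k, z) = (215 + k) + k = 215 + 2*k)
I = 63020635/362 (I = -217 + (1/362)*417*(363 + 362*417) = -217 + (1/362)*417*(363 + 150954) = -217 + (1/362)*417*151317 = -217 + 63099189/362 = 63020635/362 ≈ 1.7409e+5)
H(374, 3*(-9) + 9) - I = (215 + 2*374) - 1*63020635/362 = (215 + 748) - 63020635/362 = 963 - 63020635/362 = -62672029/362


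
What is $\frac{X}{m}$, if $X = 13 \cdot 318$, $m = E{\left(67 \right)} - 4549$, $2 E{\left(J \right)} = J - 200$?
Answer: $- \frac{2756}{3077} \approx -0.89568$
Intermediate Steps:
$E{\left(J \right)} = -100 + \frac{J}{2}$ ($E{\left(J \right)} = \frac{J - 200}{2} = \frac{-200 + J}{2} = -100 + \frac{J}{2}$)
$m = - \frac{9231}{2}$ ($m = \left(-100 + \frac{1}{2} \cdot 67\right) - 4549 = \left(-100 + \frac{67}{2}\right) - 4549 = - \frac{133}{2} - 4549 = - \frac{9231}{2} \approx -4615.5$)
$X = 4134$
$\frac{X}{m} = \frac{4134}{- \frac{9231}{2}} = 4134 \left(- \frac{2}{9231}\right) = - \frac{2756}{3077}$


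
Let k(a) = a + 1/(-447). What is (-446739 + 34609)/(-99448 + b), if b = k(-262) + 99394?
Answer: 184222110/141253 ≈ 1304.2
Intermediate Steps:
k(a) = -1/447 + a (k(a) = a - 1/447 = -1/447 + a)
b = 44312003/447 (b = (-1/447 - 262) + 99394 = -117115/447 + 99394 = 44312003/447 ≈ 99132.)
(-446739 + 34609)/(-99448 + b) = (-446739 + 34609)/(-99448 + 44312003/447) = -412130/(-141253/447) = -412130*(-447/141253) = 184222110/141253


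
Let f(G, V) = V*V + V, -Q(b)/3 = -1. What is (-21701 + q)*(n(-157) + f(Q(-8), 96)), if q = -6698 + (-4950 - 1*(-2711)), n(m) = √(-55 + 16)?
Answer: -285301056 - 30638*I*√39 ≈ -2.853e+8 - 1.9133e+5*I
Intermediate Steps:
n(m) = I*√39 (n(m) = √(-39) = I*√39)
Q(b) = 3 (Q(b) = -3*(-1) = 3)
f(G, V) = V + V² (f(G, V) = V² + V = V + V²)
q = -8937 (q = -6698 + (-4950 + 2711) = -6698 - 2239 = -8937)
(-21701 + q)*(n(-157) + f(Q(-8), 96)) = (-21701 - 8937)*(I*√39 + 96*(1 + 96)) = -30638*(I*√39 + 96*97) = -30638*(I*√39 + 9312) = -30638*(9312 + I*√39) = -285301056 - 30638*I*√39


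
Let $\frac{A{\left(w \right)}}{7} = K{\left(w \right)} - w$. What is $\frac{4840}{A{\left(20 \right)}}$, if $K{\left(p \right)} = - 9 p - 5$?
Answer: $- \frac{968}{287} \approx -3.3728$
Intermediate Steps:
$K{\left(p \right)} = -5 - 9 p$
$A{\left(w \right)} = -35 - 70 w$ ($A{\left(w \right)} = 7 \left(\left(-5 - 9 w\right) - w\right) = 7 \left(-5 - 10 w\right) = -35 - 70 w$)
$\frac{4840}{A{\left(20 \right)}} = \frac{4840}{-35 - 1400} = \frac{4840}{-1435} = 4840 \left(- \frac{1}{1435}\right) = - \frac{968}{287}$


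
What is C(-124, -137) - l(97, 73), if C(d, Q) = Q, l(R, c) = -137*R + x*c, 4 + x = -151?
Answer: 24467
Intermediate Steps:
x = -155 (x = -4 - 151 = -155)
l(R, c) = -155*c - 137*R (l(R, c) = -137*R - 155*c = -155*c - 137*R)
C(-124, -137) - l(97, 73) = -137 - (-155*73 - 137*97) = -137 - (-11315 - 13289) = -137 - 1*(-24604) = -137 + 24604 = 24467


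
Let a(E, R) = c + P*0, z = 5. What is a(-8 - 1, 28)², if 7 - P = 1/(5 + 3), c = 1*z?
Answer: 25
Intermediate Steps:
c = 5 (c = 1*5 = 5)
P = 55/8 (P = 7 - 1/(5 + 3) = 7 - 1/8 = 7 - 1*⅛ = 7 - ⅛ = 55/8 ≈ 6.8750)
a(E, R) = 5 (a(E, R) = 5 + (55/8)*0 = 5 + 0 = 5)
a(-8 - 1, 28)² = 5² = 25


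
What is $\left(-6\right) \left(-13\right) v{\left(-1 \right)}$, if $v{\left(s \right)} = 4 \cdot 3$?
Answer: $936$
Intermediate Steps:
$v{\left(s \right)} = 12$
$\left(-6\right) \left(-13\right) v{\left(-1 \right)} = \left(-6\right) \left(-13\right) 12 = 78 \cdot 12 = 936$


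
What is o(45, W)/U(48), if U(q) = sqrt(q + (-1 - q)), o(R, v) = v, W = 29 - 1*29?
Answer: 0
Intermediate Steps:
W = 0 (W = 29 - 29 = 0)
U(q) = I (U(q) = sqrt(-1) = I)
o(45, W)/U(48) = 0/I = 0*(-I) = 0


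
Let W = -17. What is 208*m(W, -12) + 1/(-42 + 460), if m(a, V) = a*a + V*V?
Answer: 37646753/418 ≈ 90064.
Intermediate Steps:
m(a, V) = V² + a² (m(a, V) = a² + V² = V² + a²)
208*m(W, -12) + 1/(-42 + 460) = 208*((-12)² + (-17)²) + 1/(-42 + 460) = 208*(144 + 289) + 1/418 = 208*433 + 1/418 = 90064 + 1/418 = 37646753/418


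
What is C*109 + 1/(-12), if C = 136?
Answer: 177887/12 ≈ 14824.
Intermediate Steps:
C*109 + 1/(-12) = 136*109 + 1/(-12) = 14824 - 1/12 = 177887/12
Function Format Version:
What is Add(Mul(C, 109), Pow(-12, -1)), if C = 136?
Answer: Rational(177887, 12) ≈ 14824.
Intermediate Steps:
Add(Mul(C, 109), Pow(-12, -1)) = Add(Mul(136, 109), Pow(-12, -1)) = Add(14824, Rational(-1, 12)) = Rational(177887, 12)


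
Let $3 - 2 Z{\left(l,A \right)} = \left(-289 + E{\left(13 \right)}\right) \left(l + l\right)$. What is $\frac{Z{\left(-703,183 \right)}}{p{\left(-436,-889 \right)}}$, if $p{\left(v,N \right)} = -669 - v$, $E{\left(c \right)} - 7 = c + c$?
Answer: $\frac{359933}{466} \approx 772.39$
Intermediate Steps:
$E{\left(c \right)} = 7 + 2 c$ ($E{\left(c \right)} = 7 + \left(c + c\right) = 7 + 2 c$)
$Z{\left(l,A \right)} = \frac{3}{2} + 256 l$ ($Z{\left(l,A \right)} = \frac{3}{2} - \frac{\left(-289 + \left(7 + 2 \cdot 13\right)\right) \left(l + l\right)}{2} = \frac{3}{2} - \frac{\left(-289 + \left(7 + 26\right)\right) 2 l}{2} = \frac{3}{2} - \frac{\left(-289 + 33\right) 2 l}{2} = \frac{3}{2} - \frac{\left(-256\right) 2 l}{2} = \frac{3}{2} - \frac{\left(-512\right) l}{2} = \frac{3}{2} + 256 l$)
$\frac{Z{\left(-703,183 \right)}}{p{\left(-436,-889 \right)}} = \frac{\frac{3}{2} + 256 \left(-703\right)}{-669 - -436} = \frac{\frac{3}{2} - 179968}{-669 + 436} = - \frac{359933}{2 \left(-233\right)} = \left(- \frac{359933}{2}\right) \left(- \frac{1}{233}\right) = \frac{359933}{466}$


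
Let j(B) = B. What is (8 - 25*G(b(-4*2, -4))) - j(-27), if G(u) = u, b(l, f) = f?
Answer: 135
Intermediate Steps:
(8 - 25*G(b(-4*2, -4))) - j(-27) = (8 - 25*(-4)) - 1*(-27) = (8 + 100) + 27 = 108 + 27 = 135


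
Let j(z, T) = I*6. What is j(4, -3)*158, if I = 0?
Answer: 0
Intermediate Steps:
j(z, T) = 0 (j(z, T) = 0*6 = 0)
j(4, -3)*158 = 0*158 = 0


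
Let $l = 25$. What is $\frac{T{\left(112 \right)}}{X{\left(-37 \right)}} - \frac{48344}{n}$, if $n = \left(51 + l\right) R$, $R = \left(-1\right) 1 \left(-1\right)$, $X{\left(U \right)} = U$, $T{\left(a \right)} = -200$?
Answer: $- \frac{443382}{703} \approx -630.7$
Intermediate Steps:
$R = 1$ ($R = \left(-1\right) \left(-1\right) = 1$)
$n = 76$ ($n = \left(51 + 25\right) 1 = 76 \cdot 1 = 76$)
$\frac{T{\left(112 \right)}}{X{\left(-37 \right)}} - \frac{48344}{n} = - \frac{200}{-37} - \frac{48344}{76} = \left(-200\right) \left(- \frac{1}{37}\right) - \frac{12086}{19} = \frac{200}{37} - \frac{12086}{19} = - \frac{443382}{703}$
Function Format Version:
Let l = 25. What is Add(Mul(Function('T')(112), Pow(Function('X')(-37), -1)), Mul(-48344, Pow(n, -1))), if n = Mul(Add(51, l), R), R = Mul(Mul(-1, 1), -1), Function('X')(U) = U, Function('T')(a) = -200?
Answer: Rational(-443382, 703) ≈ -630.70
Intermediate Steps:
R = 1 (R = Mul(-1, -1) = 1)
n = 76 (n = Mul(Add(51, 25), 1) = Mul(76, 1) = 76)
Add(Mul(Function('T')(112), Pow(Function('X')(-37), -1)), Mul(-48344, Pow(n, -1))) = Add(Mul(-200, Pow(-37, -1)), Mul(-48344, Pow(76, -1))) = Add(Mul(-200, Rational(-1, 37)), Mul(-48344, Rational(1, 76))) = Add(Rational(200, 37), Rational(-12086, 19)) = Rational(-443382, 703)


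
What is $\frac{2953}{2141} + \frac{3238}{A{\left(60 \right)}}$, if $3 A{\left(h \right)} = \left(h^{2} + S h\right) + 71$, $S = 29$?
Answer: $\frac{36776357}{11584951} \approx 3.1745$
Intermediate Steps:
$A{\left(h \right)} = \frac{71}{3} + \frac{h^{2}}{3} + \frac{29 h}{3}$ ($A{\left(h \right)} = \frac{\left(h^{2} + 29 h\right) + 71}{3} = \frac{71 + h^{2} + 29 h}{3} = \frac{71}{3} + \frac{h^{2}}{3} + \frac{29 h}{3}$)
$\frac{2953}{2141} + \frac{3238}{A{\left(60 \right)}} = \frac{2953}{2141} + \frac{3238}{\frac{71}{3} + \frac{60^{2}}{3} + \frac{29}{3} \cdot 60} = 2953 \cdot \frac{1}{2141} + \frac{3238}{\frac{71}{3} + \frac{1}{3} \cdot 3600 + 580} = \frac{2953}{2141} + \frac{3238}{\frac{71}{3} + 1200 + 580} = \frac{2953}{2141} + \frac{3238}{\frac{5411}{3}} = \frac{2953}{2141} + 3238 \cdot \frac{3}{5411} = \frac{2953}{2141} + \frac{9714}{5411} = \frac{36776357}{11584951}$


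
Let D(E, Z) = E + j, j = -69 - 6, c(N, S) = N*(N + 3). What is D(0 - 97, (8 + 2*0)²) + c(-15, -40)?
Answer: 8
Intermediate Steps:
c(N, S) = N*(3 + N)
j = -75
D(E, Z) = -75 + E (D(E, Z) = E - 75 = -75 + E)
D(0 - 97, (8 + 2*0)²) + c(-15, -40) = (-75 + (0 - 97)) - 15*(3 - 15) = (-75 - 97) - 15*(-12) = -172 + 180 = 8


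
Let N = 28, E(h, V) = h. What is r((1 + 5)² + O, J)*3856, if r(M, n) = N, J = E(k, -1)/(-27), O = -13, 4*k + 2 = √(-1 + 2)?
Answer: 107968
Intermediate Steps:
k = -¼ (k = -½ + √(-1 + 2)/4 = -½ + √1/4 = -½ + (¼)*1 = -½ + ¼ = -¼ ≈ -0.25000)
J = 1/108 (J = -¼/(-27) = -¼*(-1/27) = 1/108 ≈ 0.0092593)
r(M, n) = 28
r((1 + 5)² + O, J)*3856 = 28*3856 = 107968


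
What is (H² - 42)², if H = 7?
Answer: 49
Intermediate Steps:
(H² - 42)² = (7² - 42)² = (49 - 42)² = 7² = 49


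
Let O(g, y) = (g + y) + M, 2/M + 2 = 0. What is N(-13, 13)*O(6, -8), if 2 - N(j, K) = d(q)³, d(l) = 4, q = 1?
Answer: 186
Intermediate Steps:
M = -1 (M = 2/(-2 + 0) = 2/(-2) = 2*(-½) = -1)
O(g, y) = -1 + g + y (O(g, y) = (g + y) - 1 = -1 + g + y)
N(j, K) = -62 (N(j, K) = 2 - 1*4³ = 2 - 1*64 = 2 - 64 = -62)
N(-13, 13)*O(6, -8) = -62*(-1 + 6 - 8) = -62*(-3) = 186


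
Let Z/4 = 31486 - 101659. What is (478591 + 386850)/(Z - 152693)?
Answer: -865441/433385 ≈ -1.9969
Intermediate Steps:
Z = -280692 (Z = 4*(31486 - 101659) = 4*(-70173) = -280692)
(478591 + 386850)/(Z - 152693) = (478591 + 386850)/(-280692 - 152693) = 865441/(-433385) = 865441*(-1/433385) = -865441/433385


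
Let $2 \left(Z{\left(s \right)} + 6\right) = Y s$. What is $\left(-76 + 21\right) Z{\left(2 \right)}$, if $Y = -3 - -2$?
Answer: $385$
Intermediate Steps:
$Y = -1$ ($Y = -3 + 2 = -1$)
$Z{\left(s \right)} = -6 - \frac{s}{2}$ ($Z{\left(s \right)} = -6 + \frac{\left(-1\right) s}{2} = -6 - \frac{s}{2}$)
$\left(-76 + 21\right) Z{\left(2 \right)} = \left(-76 + 21\right) \left(-6 - 1\right) = - 55 \left(-6 - 1\right) = \left(-55\right) \left(-7\right) = 385$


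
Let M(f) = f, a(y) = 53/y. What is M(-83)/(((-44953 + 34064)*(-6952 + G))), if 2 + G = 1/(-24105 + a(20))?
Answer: -40009901/36501614248762 ≈ -1.0961e-6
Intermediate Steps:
G = -964114/482047 (G = -2 + 1/(-24105 + 53/20) = -2 + 1/(-482047/20) = -2 - 20/482047 = -964114/482047 ≈ -2.0000)
M(-83)/(((-44953 + 34064)*(-6952 + G))) = -83*1/((-44953 + 34064)*(-6952 - 964114/482047)) = -83/((-10889*(-3352154858/482047))) = -83/36501614248762/482047 = -83*482047/36501614248762 = -40009901/36501614248762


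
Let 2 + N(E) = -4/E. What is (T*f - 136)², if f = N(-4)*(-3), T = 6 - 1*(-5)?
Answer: 10609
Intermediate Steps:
N(E) = -2 - 4/E
T = 11 (T = 6 + 5 = 11)
f = 3 (f = (-2 - 4/(-4))*(-3) = (-2 - 4*(-¼))*(-3) = (-2 + 1)*(-3) = -1*(-3) = 3)
(T*f - 136)² = (11*3 - 136)² = (33 - 136)² = (-103)² = 10609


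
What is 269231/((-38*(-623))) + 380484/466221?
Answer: 6406129727/525586474 ≈ 12.189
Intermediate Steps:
269231/((-38*(-623))) + 380484/466221 = 269231/23674 + 380484*(1/466221) = 269231*(1/23674) + 126828/155407 = 269231/23674 + 126828/155407 = 6406129727/525586474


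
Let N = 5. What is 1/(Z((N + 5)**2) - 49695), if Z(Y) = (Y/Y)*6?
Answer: -1/49689 ≈ -2.0125e-5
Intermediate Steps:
Z(Y) = 6 (Z(Y) = 1*6 = 6)
1/(Z((N + 5)**2) - 49695) = 1/(6 - 49695) = 1/(-49689) = -1/49689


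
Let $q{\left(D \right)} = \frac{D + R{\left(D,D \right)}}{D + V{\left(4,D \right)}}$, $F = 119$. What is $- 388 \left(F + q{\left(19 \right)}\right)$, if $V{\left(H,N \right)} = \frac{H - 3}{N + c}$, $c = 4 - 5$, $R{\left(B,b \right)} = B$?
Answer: $- \frac{16102388}{343} \approx -46946.0$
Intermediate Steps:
$c = -1$
$V{\left(H,N \right)} = \frac{-3 + H}{-1 + N}$ ($V{\left(H,N \right)} = \frac{H - 3}{N - 1} = \frac{-3 + H}{-1 + N}$)
$q{\left(D \right)} = \frac{2 D}{D + \frac{1}{-1 + D}}$ ($q{\left(D \right)} = \frac{D + D}{D + \frac{-3 + 4}{-1 + D}} = \frac{2 D}{D + \frac{1}{-1 + D} 1} = \frac{2 D}{D + \frac{1}{-1 + D}}$)
$- 388 \left(F + q{\left(19 \right)}\right) = - 388 \left(119 + 2 \cdot 19 \frac{1}{1 + 19 \left(-1 + 19\right)} \left(-1 + 19\right)\right) = - 388 \left(119 + 2 \cdot 19 \frac{1}{1 + 19 \cdot 18} \cdot 18\right) = - 388 \left(119 + 2 \cdot 19 \frac{1}{1 + 342} \cdot 18\right) = - 388 \left(119 + 2 \cdot 19 \cdot \frac{1}{343} \cdot 18\right) = - 388 \left(119 + \frac{684}{343}\right) = \left(-388\right) \frac{41501}{343} = - \frac{16102388}{343}$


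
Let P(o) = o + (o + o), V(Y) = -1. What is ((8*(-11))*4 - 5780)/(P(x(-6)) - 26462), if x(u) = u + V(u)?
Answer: 6132/26483 ≈ 0.23154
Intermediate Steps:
x(u) = -1 + u (x(u) = u - 1 = -1 + u)
P(o) = 3*o (P(o) = o + 2*o = 3*o)
((8*(-11))*4 - 5780)/(P(x(-6)) - 26462) = ((8*(-11))*4 - 5780)/(3*(-1 - 6) - 26462) = (-88*4 - 5780)/(3*(-7) - 26462) = (-352 - 5780)/(-21 - 26462) = -6132/(-26483) = -6132*(-1/26483) = 6132/26483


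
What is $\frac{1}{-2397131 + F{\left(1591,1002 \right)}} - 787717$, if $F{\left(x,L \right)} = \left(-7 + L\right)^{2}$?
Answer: $- \frac{1108401317003}{1407106} \approx -7.8772 \cdot 10^{5}$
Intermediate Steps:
$\frac{1}{-2397131 + F{\left(1591,1002 \right)}} - 787717 = \frac{1}{-2397131 + \left(-7 + 1002\right)^{2}} - 787717 = \frac{1}{-2397131 + 995^{2}} - 787717 = \frac{1}{-2397131 + 990025} - 787717 = \frac{1}{-1407106} - 787717 = - \frac{1}{1407106} - 787717 = - \frac{1108401317003}{1407106}$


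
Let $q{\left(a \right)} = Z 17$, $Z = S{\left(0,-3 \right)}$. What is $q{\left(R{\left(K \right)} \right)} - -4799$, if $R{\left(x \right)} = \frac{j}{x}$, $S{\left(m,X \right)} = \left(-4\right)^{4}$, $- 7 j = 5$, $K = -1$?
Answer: $9151$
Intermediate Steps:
$j = - \frac{5}{7}$ ($j = \left(- \frac{1}{7}\right) 5 = - \frac{5}{7} \approx -0.71429$)
$S{\left(m,X \right)} = 256$
$Z = 256$
$R{\left(x \right)} = - \frac{5}{7 x}$
$q{\left(a \right)} = 4352$ ($q{\left(a \right)} = 256 \cdot 17 = 4352$)
$q{\left(R{\left(K \right)} \right)} - -4799 = 4352 - -4799 = 4352 + 4799 = 9151$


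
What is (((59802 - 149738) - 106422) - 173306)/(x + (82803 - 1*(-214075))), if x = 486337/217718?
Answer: -80482506752/64636170741 ≈ -1.2452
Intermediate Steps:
x = 486337/217718 (x = 486337*(1/217718) = 486337/217718 ≈ 2.2338)
(((59802 - 149738) - 106422) - 173306)/(x + (82803 - 1*(-214075))) = (((59802 - 149738) - 106422) - 173306)/(486337/217718 + (82803 - 1*(-214075))) = ((-89936 - 106422) - 173306)/(486337/217718 + (82803 + 214075)) = (-196358 - 173306)/(486337/217718 + 296878) = -369664/64636170741/217718 = -369664*217718/64636170741 = -80482506752/64636170741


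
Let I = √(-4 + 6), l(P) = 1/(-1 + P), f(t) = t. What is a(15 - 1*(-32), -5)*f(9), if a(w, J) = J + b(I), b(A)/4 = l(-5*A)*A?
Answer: -2565/49 + 36*√2/49 ≈ -51.308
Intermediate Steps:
I = √2 ≈ 1.4142
b(A) = 4*A/(-1 - 5*A) (b(A) = 4*(A/(-1 - 5*A)) = 4*A/(-1 - 5*A))
a(w, J) = J - 4*√2/(1 + 5*√2)
a(15 - 1*(-32), -5)*f(9) = (-40/49 - 5 + 4*√2/49)*9 = (-285/49 + 4*√2/49)*9 = -2565/49 + 36*√2/49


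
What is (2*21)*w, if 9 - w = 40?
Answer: -1302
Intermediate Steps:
w = -31 (w = 9 - 1*40 = 9 - 40 = -31)
(2*21)*w = (2*21)*(-31) = 42*(-31) = -1302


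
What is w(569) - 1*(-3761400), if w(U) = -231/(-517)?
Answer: 176785821/47 ≈ 3.7614e+6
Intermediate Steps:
w(U) = 21/47 (w(U) = -231*(-1/517) = 21/47)
w(569) - 1*(-3761400) = 21/47 - 1*(-3761400) = 21/47 + 3761400 = 176785821/47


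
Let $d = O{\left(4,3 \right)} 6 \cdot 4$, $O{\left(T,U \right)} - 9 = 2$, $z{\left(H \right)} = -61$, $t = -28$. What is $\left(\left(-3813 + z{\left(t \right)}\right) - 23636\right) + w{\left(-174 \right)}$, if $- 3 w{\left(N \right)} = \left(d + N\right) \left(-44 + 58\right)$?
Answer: $-27930$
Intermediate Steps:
$O{\left(T,U \right)} = 11$ ($O{\left(T,U \right)} = 9 + 2 = 11$)
$d = 264$ ($d = 11 \cdot 6 \cdot 4 = 66 \cdot 4 = 264$)
$w{\left(N \right)} = -1232 - \frac{14 N}{3}$ ($w{\left(N \right)} = - \frac{\left(264 + N\right) \left(-44 + 58\right)}{3} = - \frac{\left(264 + N\right) 14}{3} = - \frac{3696 + 14 N}{3} = -1232 - \frac{14 N}{3}$)
$\left(\left(-3813 + z{\left(t \right)}\right) - 23636\right) + w{\left(-174 \right)} = \left(\left(-3813 - 61\right) - 23636\right) - 420 = \left(-3874 - 23636\right) + \left(-1232 + 812\right) = -27510 - 420 = -27930$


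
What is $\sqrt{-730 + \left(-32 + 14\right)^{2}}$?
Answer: $i \sqrt{406} \approx 20.149 i$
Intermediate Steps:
$\sqrt{-730 + \left(-32 + 14\right)^{2}} = \sqrt{-730 + \left(-18\right)^{2}} = \sqrt{-730 + 324} = \sqrt{-406} = i \sqrt{406}$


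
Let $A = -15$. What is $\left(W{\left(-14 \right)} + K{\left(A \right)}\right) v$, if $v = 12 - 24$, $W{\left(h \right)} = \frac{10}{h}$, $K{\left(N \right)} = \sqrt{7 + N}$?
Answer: $\frac{60}{7} - 24 i \sqrt{2} \approx 8.5714 - 33.941 i$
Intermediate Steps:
$v = -12$ ($v = 12 - 24 = -12$)
$\left(W{\left(-14 \right)} + K{\left(A \right)}\right) v = \left(\frac{10}{-14} + \sqrt{7 - 15}\right) \left(-12\right) = \left(10 \left(- \frac{1}{14}\right) + \sqrt{-8}\right) \left(-12\right) = \left(- \frac{5}{7} + 2 i \sqrt{2}\right) \left(-12\right) = \frac{60}{7} - 24 i \sqrt{2}$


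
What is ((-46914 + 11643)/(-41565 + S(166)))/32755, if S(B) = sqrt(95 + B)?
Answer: 32578647/1257536484796 + 11757*sqrt(29)/6287682423980 ≈ 2.5917e-5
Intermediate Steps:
((-46914 + 11643)/(-41565 + S(166)))/32755 = ((-46914 + 11643)/(-41565 + sqrt(95 + 166)))/32755 = -35271/(-41565 + sqrt(261))*(1/32755) = -35271/(-41565 + 3*sqrt(29))*(1/32755) = -35271/(32755*(-41565 + 3*sqrt(29)))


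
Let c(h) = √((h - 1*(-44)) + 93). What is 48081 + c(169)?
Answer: 48081 + 3*√34 ≈ 48099.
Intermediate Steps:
c(h) = √(137 + h) (c(h) = √((h + 44) + 93) = √((44 + h) + 93) = √(137 + h))
48081 + c(169) = 48081 + √(137 + 169) = 48081 + √306 = 48081 + 3*√34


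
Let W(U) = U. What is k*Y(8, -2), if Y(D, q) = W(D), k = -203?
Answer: -1624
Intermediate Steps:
Y(D, q) = D
k*Y(8, -2) = -203*8 = -1624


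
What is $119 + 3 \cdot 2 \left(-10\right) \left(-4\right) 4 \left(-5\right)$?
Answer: $-4681$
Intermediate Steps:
$119 + 3 \cdot 2 \left(-10\right) \left(-4\right) 4 \left(-5\right) = 119 + 3 \left(-20\right) \left(\left(-16\right) \left(-5\right)\right) = 119 - 4800 = -4681$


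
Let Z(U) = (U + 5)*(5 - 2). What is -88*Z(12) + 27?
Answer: -4461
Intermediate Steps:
Z(U) = 15 + 3*U (Z(U) = (5 + U)*3 = 15 + 3*U)
-88*Z(12) + 27 = -88*(15 + 3*12) + 27 = -88*(15 + 36) + 27 = -88*51 + 27 = -4488 + 27 = -4461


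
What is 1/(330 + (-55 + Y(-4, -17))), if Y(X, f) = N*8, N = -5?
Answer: 1/235 ≈ 0.0042553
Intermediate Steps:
Y(X, f) = -40 (Y(X, f) = -5*8 = -40)
1/(330 + (-55 + Y(-4, -17))) = 1/(330 + (-55 - 40)) = 1/(330 - 95) = 1/235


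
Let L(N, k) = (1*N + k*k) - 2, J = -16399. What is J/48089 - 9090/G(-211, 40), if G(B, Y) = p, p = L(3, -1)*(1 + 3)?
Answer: -218630101/192356 ≈ -1136.6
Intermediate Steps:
L(N, k) = -2 + N + k² (L(N, k) = (N + k²) - 2 = -2 + N + k²)
p = 8 (p = (-2 + 3 + (-1)²)*(1 + 3) = (-2 + 3 + 1)*4 = 2*4 = 8)
G(B, Y) = 8
J/48089 - 9090/G(-211, 40) = -16399/48089 - 9090/8 = -16399*1/48089 - 9090*⅛ = -16399/48089 - 4545/4 = -218630101/192356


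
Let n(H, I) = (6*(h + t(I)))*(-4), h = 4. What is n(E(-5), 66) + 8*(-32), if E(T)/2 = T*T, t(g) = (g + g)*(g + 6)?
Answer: -228448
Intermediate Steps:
t(g) = 2*g*(6 + g) (t(g) = (2*g)*(6 + g) = 2*g*(6 + g))
E(T) = 2*T² (E(T) = 2*(T*T) = 2*T²)
n(H, I) = -96 - 48*I*(6 + I) (n(H, I) = (6*(4 + 2*I*(6 + I)))*(-4) = (24 + 12*I*(6 + I))*(-4) = -96 - 48*I*(6 + I))
n(E(-5), 66) + 8*(-32) = (-96 - 48*66*(6 + 66)) + 8*(-32) = (-96 - 48*66*72) - 256 = (-96 - 228096) - 256 = -228192 - 256 = -228448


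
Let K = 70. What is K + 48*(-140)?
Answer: -6650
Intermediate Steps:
K + 48*(-140) = 70 + 48*(-140) = 70 - 6720 = -6650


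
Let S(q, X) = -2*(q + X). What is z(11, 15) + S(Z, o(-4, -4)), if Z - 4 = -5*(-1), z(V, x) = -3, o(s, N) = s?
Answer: -13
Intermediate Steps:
Z = 9 (Z = 4 - 5*(-1) = 4 + 5 = 9)
S(q, X) = -2*X - 2*q (S(q, X) = -2*(X + q) = -2*X - 2*q)
z(11, 15) + S(Z, o(-4, -4)) = -3 + (-2*(-4) - 2*9) = -3 + (8 - 18) = -3 - 10 = -13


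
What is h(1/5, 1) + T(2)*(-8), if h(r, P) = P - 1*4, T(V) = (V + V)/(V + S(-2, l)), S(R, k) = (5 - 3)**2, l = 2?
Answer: -25/3 ≈ -8.3333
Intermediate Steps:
S(R, k) = 4 (S(R, k) = 2**2 = 4)
T(V) = 2*V/(4 + V) (T(V) = (V + V)/(V + 4) = (2*V)/(4 + V) = 2*V/(4 + V))
h(r, P) = -4 + P (h(r, P) = P - 4 = -4 + P)
h(1/5, 1) + T(2)*(-8) = (-4 + 1) + (2*2/(4 + 2))*(-8) = -3 + (2*2/6)*(-8) = -3 + (2*2*(1/6))*(-8) = -3 + (2/3)*(-8) = -3 - 16/3 = -25/3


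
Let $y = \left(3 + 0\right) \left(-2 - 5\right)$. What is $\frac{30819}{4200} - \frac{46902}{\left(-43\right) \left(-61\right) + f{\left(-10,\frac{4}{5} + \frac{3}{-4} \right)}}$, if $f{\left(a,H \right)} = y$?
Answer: $- \frac{19466227}{1821400} \approx -10.688$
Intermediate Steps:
$y = -21$ ($y = 3 \left(-7\right) = -21$)
$f{\left(a,H \right)} = -21$
$\frac{30819}{4200} - \frac{46902}{\left(-43\right) \left(-61\right) + f{\left(-10,\frac{4}{5} + \frac{3}{-4} \right)}} = \frac{30819}{4200} - \frac{46902}{\left(-43\right) \left(-61\right) - 21} = 30819 \cdot \frac{1}{4200} - \frac{46902}{2623 - 21} = \frac{10273}{1400} - \frac{46902}{2602} = \frac{10273}{1400} - \frac{23451}{1301} = - \frac{19466227}{1821400}$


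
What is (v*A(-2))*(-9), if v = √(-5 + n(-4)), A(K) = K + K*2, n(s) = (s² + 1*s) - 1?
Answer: 54*√6 ≈ 132.27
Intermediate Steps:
n(s) = -1 + s + s² (n(s) = (s² + s) - 1 = (s + s²) - 1 = -1 + s + s²)
A(K) = 3*K (A(K) = K + 2*K = 3*K)
v = √6 (v = √(-5 + (-1 - 4 + (-4)²)) = √(-5 + (-1 - 4 + 16)) = √(-5 + 11) = √6 ≈ 2.4495)
(v*A(-2))*(-9) = (√6*(3*(-2)))*(-9) = (√6*(-6))*(-9) = -6*√6*(-9) = 54*√6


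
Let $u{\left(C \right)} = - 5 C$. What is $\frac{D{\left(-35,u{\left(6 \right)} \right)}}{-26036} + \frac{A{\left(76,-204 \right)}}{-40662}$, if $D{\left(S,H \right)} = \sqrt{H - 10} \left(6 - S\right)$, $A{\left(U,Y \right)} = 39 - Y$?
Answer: $- \frac{3}{502} - \frac{41 i \sqrt{10}}{13018} \approx -0.0059761 - 0.0099595 i$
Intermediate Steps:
$D{\left(S,H \right)} = \sqrt{-10 + H} \left(6 - S\right)$
$\frac{D{\left(-35,u{\left(6 \right)} \right)}}{-26036} + \frac{A{\left(76,-204 \right)}}{-40662} = \frac{\sqrt{-10 - 30} \left(6 - -35\right)}{-26036} + \frac{39 - -204}{-40662} = \sqrt{-10 - 30} \left(6 + 35\right) \left(- \frac{1}{26036}\right) + \left(39 + 204\right) \left(- \frac{1}{40662}\right) = \sqrt{-40} \cdot 41 \left(- \frac{1}{26036}\right) + 243 \left(- \frac{1}{40662}\right) = 2 i \sqrt{10} \cdot 41 \left(- \frac{1}{26036}\right) - \frac{3}{502} = 82 i \sqrt{10} \left(- \frac{1}{26036}\right) - \frac{3}{502} = - \frac{41 i \sqrt{10}}{13018} - \frac{3}{502} = - \frac{3}{502} - \frac{41 i \sqrt{10}}{13018}$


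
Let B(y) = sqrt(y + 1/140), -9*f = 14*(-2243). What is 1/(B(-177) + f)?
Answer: 39566520/138053991659 - 162*I*sqrt(867265)/138053991659 ≈ 0.0002866 - 1.0928e-6*I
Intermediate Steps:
f = 31402/9 (f = -14*(-2243)/9 = -1/9*(-31402) = 31402/9 ≈ 3489.1)
B(y) = sqrt(1/140 + y) (B(y) = sqrt(y + 1/140) = sqrt(1/140 + y))
1/(B(-177) + f) = 1/(sqrt(35 + 4900*(-177))/70 + 31402/9) = 1/(sqrt(35 - 867300)/70 + 31402/9) = 1/(sqrt(-867265)/70 + 31402/9) = 1/((I*sqrt(867265))/70 + 31402/9) = 1/(I*sqrt(867265)/70 + 31402/9) = 1/(31402/9 + I*sqrt(867265)/70)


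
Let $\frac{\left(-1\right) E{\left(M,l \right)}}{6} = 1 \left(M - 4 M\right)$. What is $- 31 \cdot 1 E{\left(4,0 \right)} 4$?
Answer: $-8928$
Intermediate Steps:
$E{\left(M,l \right)} = 18 M$ ($E{\left(M,l \right)} = - 6 \cdot 1 \left(M - 4 M\right) = - 6 \cdot 1 \left(- 3 M\right) = - 6 \left(- 3 M\right) = 18 M$)
$- 31 \cdot 1 E{\left(4,0 \right)} 4 = - 31 \cdot 1 \cdot 18 \cdot 4 \cdot 4 = - 31 \cdot 1 \cdot 72 \cdot 4 = - 31 \cdot 72 \cdot 4 = \left(-31\right) 288 = -8928$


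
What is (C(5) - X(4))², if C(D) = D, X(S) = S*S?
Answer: 121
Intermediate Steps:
X(S) = S²
(C(5) - X(4))² = (5 - 1*4²)² = (5 - 1*16)² = (5 - 16)² = (-11)² = 121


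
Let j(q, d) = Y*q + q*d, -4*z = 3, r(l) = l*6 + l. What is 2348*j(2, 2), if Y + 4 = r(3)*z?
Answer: -83354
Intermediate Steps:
r(l) = 7*l (r(l) = 6*l + l = 7*l)
z = -3/4 (z = -1/4*3 = -3/4 ≈ -0.75000)
Y = -79/4 (Y = -4 + (7*3)*(-3/4) = -4 + 21*(-3/4) = -4 - 63/4 = -79/4 ≈ -19.750)
j(q, d) = -79*q/4 + d*q (j(q, d) = -79*q/4 + q*d = -79*q/4 + d*q)
2348*j(2, 2) = 2348*((1/4)*2*(-79 + 4*2)) = 2348*((1/4)*2*(-79 + 8)) = 2348*((1/4)*2*(-71)) = 2348*(-71/2) = -83354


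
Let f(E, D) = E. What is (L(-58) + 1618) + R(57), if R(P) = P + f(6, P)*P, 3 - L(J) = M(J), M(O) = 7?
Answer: 2013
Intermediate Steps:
L(J) = -4 (L(J) = 3 - 1*7 = 3 - 7 = -4)
R(P) = 7*P (R(P) = P + 6*P = 7*P)
(L(-58) + 1618) + R(57) = (-4 + 1618) + 7*57 = 1614 + 399 = 2013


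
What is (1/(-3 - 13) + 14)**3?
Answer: 11089567/4096 ≈ 2707.4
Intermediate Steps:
(1/(-3 - 13) + 14)**3 = (1/(-16) + 14)**3 = (-1/16 + 14)**3 = (223/16)**3 = 11089567/4096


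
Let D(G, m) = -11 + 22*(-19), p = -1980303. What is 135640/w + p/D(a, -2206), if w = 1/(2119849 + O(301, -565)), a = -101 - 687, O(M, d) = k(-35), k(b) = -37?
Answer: 3162844347257/11 ≈ 2.8753e+11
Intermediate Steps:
O(M, d) = -37
a = -788
w = 1/2119812 (w = 1/(2119849 - 37) = 1/2119812 ≈ 4.7174e-7)
D(G, m) = -429 (D(G, m) = -11 - 418 = -429)
135640/w + p/D(a, -2206) = 135640/(1/2119812) - 1980303/(-429) = 135640*2119812 - 1980303*(-1/429) = 287531299680 + 50777/11 = 3162844347257/11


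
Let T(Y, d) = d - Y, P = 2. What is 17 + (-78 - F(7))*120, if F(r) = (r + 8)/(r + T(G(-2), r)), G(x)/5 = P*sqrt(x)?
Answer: -103473/11 - 500*I*sqrt(2)/11 ≈ -9406.6 - 64.282*I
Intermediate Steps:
G(x) = 10*sqrt(x) (G(x) = 5*(2*sqrt(x)) = 10*sqrt(x))
F(r) = (8 + r)/(2*r - 10*I*sqrt(2)) (F(r) = (r + 8)/(r + (r - 10*sqrt(-2))) = (8 + r)/(r + (r - 10*I*sqrt(2))) = (8 + r)/(2*r - 10*I*sqrt(2)))
17 + (-78 - F(7))*120 = 17 + (-78 - (8 + 7)/(2*(7 - 5*I*sqrt(2))))*120 = 17 + (-78 - 15/(2*(7 - 5*I*sqrt(2))))*120 = 17 + (-9360 - 900/(7 - 5*I*sqrt(2))) = -9343 - 900/(7 - 5*I*sqrt(2))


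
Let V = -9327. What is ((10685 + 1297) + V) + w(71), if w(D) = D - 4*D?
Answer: 2442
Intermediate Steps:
w(D) = -3*D
((10685 + 1297) + V) + w(71) = ((10685 + 1297) - 9327) - 3*71 = (11982 - 9327) - 213 = 2655 - 213 = 2442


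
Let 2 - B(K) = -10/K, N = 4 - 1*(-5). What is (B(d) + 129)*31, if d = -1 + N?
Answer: 16399/4 ≈ 4099.8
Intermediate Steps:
N = 9 (N = 4 + 5 = 9)
d = 8 (d = -1 + 9 = 8)
B(K) = 2 + 10/K (B(K) = 2 - (-10)/K = 2 + 10/K)
(B(d) + 129)*31 = ((2 + 10/8) + 129)*31 = ((2 + 10*(⅛)) + 129)*31 = ((2 + 5/4) + 129)*31 = (13/4 + 129)*31 = (529/4)*31 = 16399/4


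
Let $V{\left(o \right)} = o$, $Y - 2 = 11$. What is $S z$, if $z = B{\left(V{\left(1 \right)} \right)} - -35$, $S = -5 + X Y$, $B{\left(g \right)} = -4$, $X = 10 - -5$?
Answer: $5890$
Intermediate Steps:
$Y = 13$ ($Y = 2 + 11 = 13$)
$X = 15$ ($X = 10 + 5 = 15$)
$S = 190$ ($S = -5 + 15 \cdot 13 = -5 + 195 = 190$)
$z = 31$ ($z = -4 - -35 = -4 + 35 = 31$)
$S z = 190 \cdot 31 = 5890$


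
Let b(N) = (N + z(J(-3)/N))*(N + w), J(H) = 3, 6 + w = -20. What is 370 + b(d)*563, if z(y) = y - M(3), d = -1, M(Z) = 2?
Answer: 91576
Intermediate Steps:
w = -26 (w = -6 - 20 = -26)
z(y) = -2 + y (z(y) = y - 1*2 = y - 2 = -2 + y)
b(N) = (-26 + N)*(-2 + N + 3/N) (b(N) = (N + (-2 + 3/N))*(N - 26) = (-2 + N + 3/N)*(-26 + N) = (-26 + N)*(-2 + N + 3/N))
370 + b(d)*563 = 370 + (55 + (-1)² - 78/(-1) - 28*(-1))*563 = 370 + (55 + 1 - 78*(-1) + 28)*563 = 370 + (55 + 1 + 78 + 28)*563 = 370 + 162*563 = 370 + 91206 = 91576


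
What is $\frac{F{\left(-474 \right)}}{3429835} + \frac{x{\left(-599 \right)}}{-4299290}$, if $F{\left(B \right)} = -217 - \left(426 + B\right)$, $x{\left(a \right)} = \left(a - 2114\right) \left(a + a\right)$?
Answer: $- \frac{222965742426}{294917106343} \approx -0.75603$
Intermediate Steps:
$x{\left(a \right)} = 2 a \left(-2114 + a\right)$ ($x{\left(a \right)} = \left(-2114 + a\right) 2 a = 2 a \left(-2114 + a\right)$)
$F{\left(B \right)} = -643 - B$ ($F{\left(B \right)} = -217 - \left(426 + B\right) = -643 - B$)
$\frac{F{\left(-474 \right)}}{3429835} + \frac{x{\left(-599 \right)}}{-4299290} = \frac{-643 - -474}{3429835} + \frac{2 \left(-599\right) \left(-2114 - 599\right)}{-4299290} = \left(-643 + 474\right) \frac{1}{3429835} + 2 \left(-599\right) \left(-2713\right) \left(- \frac{1}{4299290}\right) = \left(-169\right) \frac{1}{3429835} + 3250174 \left(- \frac{1}{4299290}\right) = - \frac{169}{3429835} - \frac{1625087}{2149645} = - \frac{222965742426}{294917106343}$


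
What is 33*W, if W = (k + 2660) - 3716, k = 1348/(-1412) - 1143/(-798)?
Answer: -3270677421/93898 ≈ -34832.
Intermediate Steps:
k = 44851/93898 (k = 1348*(-1/1412) - 1143*(-1/798) = -337/353 + 381/266 = 44851/93898 ≈ 0.47766)
W = -99111437/93898 (W = (44851/93898 + 2660) - 3716 = 249813531/93898 - 3716 = -99111437/93898 ≈ -1055.5)
33*W = 33*(-99111437/93898) = -3270677421/93898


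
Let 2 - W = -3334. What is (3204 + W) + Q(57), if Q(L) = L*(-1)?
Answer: 6483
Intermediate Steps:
W = 3336 (W = 2 - 1*(-3334) = 2 + 3334 = 3336)
Q(L) = -L
(3204 + W) + Q(57) = (3204 + 3336) - 1*57 = 6540 - 57 = 6483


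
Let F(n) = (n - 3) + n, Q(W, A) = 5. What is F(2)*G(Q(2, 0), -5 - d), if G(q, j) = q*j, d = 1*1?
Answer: -30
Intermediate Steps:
d = 1
F(n) = -3 + 2*n (F(n) = (-3 + n) + n = -3 + 2*n)
G(q, j) = j*q
F(2)*G(Q(2, 0), -5 - d) = (-3 + 2*2)*((-5 - 1*1)*5) = (-3 + 4)*((-5 - 1)*5) = 1*(-6*5) = 1*(-30) = -30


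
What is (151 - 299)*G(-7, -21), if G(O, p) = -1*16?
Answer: 2368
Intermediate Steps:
G(O, p) = -16
(151 - 299)*G(-7, -21) = (151 - 299)*(-16) = -148*(-16) = 2368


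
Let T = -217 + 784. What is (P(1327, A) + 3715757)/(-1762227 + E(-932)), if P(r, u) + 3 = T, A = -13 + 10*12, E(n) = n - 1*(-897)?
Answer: -3716321/1762262 ≈ -2.1088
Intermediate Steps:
E(n) = 897 + n (E(n) = n + 897 = 897 + n)
A = 107 (A = -13 + 120 = 107)
T = 567
P(r, u) = 564 (P(r, u) = -3 + 567 = 564)
(P(1327, A) + 3715757)/(-1762227 + E(-932)) = (564 + 3715757)/(-1762227 + (897 - 932)) = 3716321/(-1762227 - 35) = 3716321/(-1762262) = 3716321*(-1/1762262) = -3716321/1762262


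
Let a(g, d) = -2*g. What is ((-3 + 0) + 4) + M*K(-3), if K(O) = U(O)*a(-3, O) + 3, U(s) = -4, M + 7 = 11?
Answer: -83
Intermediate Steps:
M = 4 (M = -7 + 11 = 4)
K(O) = -21 (K(O) = -(-8)*(-3) + 3 = -4*6 + 3 = -24 + 3 = -21)
((-3 + 0) + 4) + M*K(-3) = ((-3 + 0) + 4) + 4*(-21) = (-3 + 4) - 84 = 1 - 84 = -83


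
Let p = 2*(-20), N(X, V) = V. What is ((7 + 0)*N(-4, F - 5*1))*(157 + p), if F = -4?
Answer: -7371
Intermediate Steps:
p = -40
((7 + 0)*N(-4, F - 5*1))*(157 + p) = ((7 + 0)*(-4 - 5*1))*(157 - 40) = (7*(-4 - 5))*117 = (7*(-9))*117 = -63*117 = -7371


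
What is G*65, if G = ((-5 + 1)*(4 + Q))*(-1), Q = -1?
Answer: 780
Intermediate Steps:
G = 12 (G = ((-5 + 1)*(4 - 1))*(-1) = -4*3*(-1) = -12*(-1) = 12)
G*65 = 12*65 = 780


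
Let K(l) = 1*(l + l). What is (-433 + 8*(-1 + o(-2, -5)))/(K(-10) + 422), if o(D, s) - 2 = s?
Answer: -155/134 ≈ -1.1567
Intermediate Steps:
o(D, s) = 2 + s
K(l) = 2*l (K(l) = 1*(2*l) = 2*l)
(-433 + 8*(-1 + o(-2, -5)))/(K(-10) + 422) = (-433 + 8*(-1 + (2 - 5)))/(2*(-10) + 422) = (-433 + 8*(-1 - 3))/(-20 + 422) = (-433 + 8*(-4))/402 = (-433 - 32)/402 = (1/402)*(-465) = -155/134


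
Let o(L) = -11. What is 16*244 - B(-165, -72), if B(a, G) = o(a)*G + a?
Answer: 3277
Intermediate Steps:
B(a, G) = a - 11*G (B(a, G) = -11*G + a = a - 11*G)
16*244 - B(-165, -72) = 16*244 - (-165 - 11*(-72)) = 3904 - (-165 + 792) = 3904 - 1*627 = 3904 - 627 = 3277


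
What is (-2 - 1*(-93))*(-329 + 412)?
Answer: 7553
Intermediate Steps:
(-2 - 1*(-93))*(-329 + 412) = (-2 + 93)*83 = 91*83 = 7553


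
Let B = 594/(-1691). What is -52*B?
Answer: 30888/1691 ≈ 18.266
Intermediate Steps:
B = -594/1691 (B = 594*(-1/1691) = -594/1691 ≈ -0.35127)
-52*B = -52*(-594/1691) = 30888/1691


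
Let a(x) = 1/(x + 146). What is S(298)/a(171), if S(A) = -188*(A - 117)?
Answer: -10786876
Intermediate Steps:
a(x) = 1/(146 + x)
S(A) = 21996 - 188*A (S(A) = -188*(-117 + A) = 21996 - 188*A)
S(298)/a(171) = (21996 - 188*298)/(1/(146 + 171)) = (21996 - 56024)/(1/317) = -34028/1/317 = -34028*317 = -10786876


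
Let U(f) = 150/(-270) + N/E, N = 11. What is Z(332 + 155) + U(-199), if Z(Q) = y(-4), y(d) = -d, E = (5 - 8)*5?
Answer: 122/45 ≈ 2.7111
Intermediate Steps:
E = -15 (E = -3*5 = -15)
Z(Q) = 4 (Z(Q) = -1*(-4) = 4)
U(f) = -58/45 (U(f) = 150/(-270) + 11/(-15) = 150*(-1/270) + 11*(-1/15) = -5/9 - 11/15 = -58/45)
Z(332 + 155) + U(-199) = 4 - 58/45 = 122/45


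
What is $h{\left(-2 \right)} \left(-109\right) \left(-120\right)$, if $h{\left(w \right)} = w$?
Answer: $-26160$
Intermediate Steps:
$h{\left(-2 \right)} \left(-109\right) \left(-120\right) = \left(-2\right) \left(-109\right) \left(-120\right) = 218 \left(-120\right) = -26160$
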